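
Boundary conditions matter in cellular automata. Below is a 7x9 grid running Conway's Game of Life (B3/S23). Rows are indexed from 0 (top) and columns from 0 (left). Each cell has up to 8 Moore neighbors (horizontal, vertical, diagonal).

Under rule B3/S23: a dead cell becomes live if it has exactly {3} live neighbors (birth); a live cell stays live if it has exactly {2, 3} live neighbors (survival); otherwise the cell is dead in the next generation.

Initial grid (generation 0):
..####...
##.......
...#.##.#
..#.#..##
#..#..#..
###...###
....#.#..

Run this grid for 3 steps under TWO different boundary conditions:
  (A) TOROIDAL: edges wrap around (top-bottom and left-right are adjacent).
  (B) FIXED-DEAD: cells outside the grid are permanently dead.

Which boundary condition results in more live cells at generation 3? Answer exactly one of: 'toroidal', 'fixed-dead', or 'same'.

Under TOROIDAL boundary, generation 3:
...#....#
....#....
#....##.#
#.....#.#
.##..##.#
#.#...#..
.#..#.#.#
Population = 22

Under FIXED-DEAD boundary, generation 3:
.##......
#..#.###.
.....###.
.......#.
......##.
#...#..#.
##....#..
Population = 19

Comparison: toroidal=22, fixed-dead=19 -> toroidal

Answer: toroidal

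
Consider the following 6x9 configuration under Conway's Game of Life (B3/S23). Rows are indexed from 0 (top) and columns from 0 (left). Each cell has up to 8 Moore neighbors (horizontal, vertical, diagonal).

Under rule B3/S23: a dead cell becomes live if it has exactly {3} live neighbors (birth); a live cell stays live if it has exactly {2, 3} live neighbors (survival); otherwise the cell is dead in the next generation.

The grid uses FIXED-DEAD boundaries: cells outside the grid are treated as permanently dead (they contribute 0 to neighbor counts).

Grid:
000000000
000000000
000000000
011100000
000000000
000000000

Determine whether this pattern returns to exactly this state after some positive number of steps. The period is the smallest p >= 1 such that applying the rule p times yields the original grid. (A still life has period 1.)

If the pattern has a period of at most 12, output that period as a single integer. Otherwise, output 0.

Simulating and comparing each generation to the original:
Gen 0 (original, given above): 3 live cells
Gen 1: 3 live cells, differs from original
Gen 2: 3 live cells, MATCHES original -> period = 2

Answer: 2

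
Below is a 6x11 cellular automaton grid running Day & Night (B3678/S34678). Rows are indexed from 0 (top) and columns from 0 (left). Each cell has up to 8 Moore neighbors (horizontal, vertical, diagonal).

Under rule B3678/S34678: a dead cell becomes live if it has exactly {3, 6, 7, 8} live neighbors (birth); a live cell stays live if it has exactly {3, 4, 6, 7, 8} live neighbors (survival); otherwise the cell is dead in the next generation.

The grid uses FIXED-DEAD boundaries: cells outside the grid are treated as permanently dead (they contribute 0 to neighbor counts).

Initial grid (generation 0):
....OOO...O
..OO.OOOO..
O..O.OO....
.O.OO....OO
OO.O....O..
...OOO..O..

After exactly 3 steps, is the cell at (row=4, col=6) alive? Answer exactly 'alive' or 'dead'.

Simulating step by step:
Generation 0 (given above): 27 live cells
Generation 1: 25 live cells
...OOOO....
...OOOOO...
.O.OOOO.OO.
.O.OOO.....
...OOO.....
..O.O......
Generation 2: 16 live cells
...O..OO...
....OOOOO..
....OO.....
....OO.....
....OO.....
....OO.....
Generation 3: 16 live cells
....O.OOO..
...OO..O...
...O.O.O...
...O..O....
...O..O....
....OO.....

Cell (4,6) at generation 3: 1 -> alive

Answer: alive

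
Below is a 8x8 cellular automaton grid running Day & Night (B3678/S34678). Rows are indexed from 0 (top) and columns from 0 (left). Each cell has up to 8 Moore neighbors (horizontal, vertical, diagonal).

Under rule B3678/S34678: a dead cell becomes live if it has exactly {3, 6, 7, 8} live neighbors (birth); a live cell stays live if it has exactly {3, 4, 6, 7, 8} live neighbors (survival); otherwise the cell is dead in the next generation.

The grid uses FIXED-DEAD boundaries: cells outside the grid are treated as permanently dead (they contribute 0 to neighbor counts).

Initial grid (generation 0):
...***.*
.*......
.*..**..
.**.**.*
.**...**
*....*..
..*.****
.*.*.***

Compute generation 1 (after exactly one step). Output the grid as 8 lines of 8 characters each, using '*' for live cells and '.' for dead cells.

Answer: ........
..**..*.
**.****.
***.**..
*****.*.
..*****.
.*.**.**
..*..*.*

Derivation:
Simulating step by step:
Generation 0 (given above): 29 live cells
Generation 1: 33 live cells
(generation 1 grid is the final answer)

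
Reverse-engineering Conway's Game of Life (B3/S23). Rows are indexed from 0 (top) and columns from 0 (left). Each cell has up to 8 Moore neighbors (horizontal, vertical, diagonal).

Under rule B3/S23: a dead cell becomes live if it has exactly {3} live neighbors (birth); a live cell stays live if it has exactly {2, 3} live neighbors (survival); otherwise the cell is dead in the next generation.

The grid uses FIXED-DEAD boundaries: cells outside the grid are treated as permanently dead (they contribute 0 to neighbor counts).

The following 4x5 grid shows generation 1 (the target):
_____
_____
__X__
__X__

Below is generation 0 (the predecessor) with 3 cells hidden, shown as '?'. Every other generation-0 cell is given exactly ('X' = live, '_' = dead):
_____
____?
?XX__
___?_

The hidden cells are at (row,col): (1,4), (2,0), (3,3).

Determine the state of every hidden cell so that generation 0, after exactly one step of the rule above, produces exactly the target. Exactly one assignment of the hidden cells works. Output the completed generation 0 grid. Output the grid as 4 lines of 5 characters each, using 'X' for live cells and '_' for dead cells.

Answer: _____
_____
_XX__
___X_

Derivation:
Hidden generation-0 cells (in order): (1,4), (2,0), (3,3).
A hidden cell only influences target cells in its own 3x3 neighborhood. Try each of the 2^3 = 8 assignments, step the completed generation 0 forward once under B3/S23, and compare with the target:
  (1,4)=_ (2,0)=_ (3,3)=_ -> step gives (2,2)='_' but target has 'X' -> reject
  (1,4)=_ (2,0)=_ (3,3)=X -> step reproduces the target at every cell -> ACCEPT
  (1,4)=_ (2,0)=X (3,3)=_ -> step gives (1,1)='X' but target has '_' -> reject
  (1,4)=_ (2,0)=X (3,3)=X -> step gives (1,1)='X' but target has '_' -> reject
  (1,4)=X (2,0)=_ (3,3)=_ -> step gives (2,2)='_' but target has 'X' -> reject
  (1,4)=X (2,0)=_ (3,3)=X -> step gives (2,3)='X' but target has '_' -> reject
  (1,4)=X (2,0)=X (3,3)=_ -> step gives (1,1)='X' but target has '_' -> reject
  (1,4)=X (2,0)=X (3,3)=X -> step gives (1,1)='X' but target has '_' -> reject
Unique solution: (1,4)=dead, (2,0)=dead, (3,3)=live.
Check: live-neighbor counts of every cell in the completed generation 0:
00000
12210
11221
12311
Applying B3/S23 to generation 0 with these counts gives:
_____
_____
__X__
__X__
which matches the target exactly.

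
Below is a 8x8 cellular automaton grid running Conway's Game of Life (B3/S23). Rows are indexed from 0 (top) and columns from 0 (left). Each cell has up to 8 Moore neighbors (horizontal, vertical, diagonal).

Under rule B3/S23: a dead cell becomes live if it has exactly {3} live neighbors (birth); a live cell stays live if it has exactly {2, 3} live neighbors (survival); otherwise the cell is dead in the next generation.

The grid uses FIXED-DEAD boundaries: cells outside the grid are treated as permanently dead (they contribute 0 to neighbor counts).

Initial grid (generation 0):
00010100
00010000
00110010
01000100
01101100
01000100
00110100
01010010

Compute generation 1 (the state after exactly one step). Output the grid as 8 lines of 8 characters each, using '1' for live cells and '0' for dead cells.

Simulating step by step:
Generation 0 (given above): 20 live cells
Generation 1: 23 live cells
(generation 1 grid is the final answer)

Answer: 00001000
00010000
00111000
01000110
11101110
01000110
01010110
00011000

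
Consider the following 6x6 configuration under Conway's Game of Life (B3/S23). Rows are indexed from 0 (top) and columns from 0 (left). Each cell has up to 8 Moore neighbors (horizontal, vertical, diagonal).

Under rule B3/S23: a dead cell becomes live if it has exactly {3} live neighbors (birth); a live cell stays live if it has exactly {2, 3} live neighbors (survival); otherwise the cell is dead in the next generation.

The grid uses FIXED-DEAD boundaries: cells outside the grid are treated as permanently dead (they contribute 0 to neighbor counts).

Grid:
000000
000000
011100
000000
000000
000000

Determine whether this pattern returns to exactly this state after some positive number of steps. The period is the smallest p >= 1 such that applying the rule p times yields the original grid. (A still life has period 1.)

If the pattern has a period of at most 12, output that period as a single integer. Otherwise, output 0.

Answer: 2

Derivation:
Simulating and comparing each generation to the original:
Gen 0 (original, given above): 3 live cells
Gen 1: 3 live cells, differs from original
Gen 2: 3 live cells, MATCHES original -> period = 2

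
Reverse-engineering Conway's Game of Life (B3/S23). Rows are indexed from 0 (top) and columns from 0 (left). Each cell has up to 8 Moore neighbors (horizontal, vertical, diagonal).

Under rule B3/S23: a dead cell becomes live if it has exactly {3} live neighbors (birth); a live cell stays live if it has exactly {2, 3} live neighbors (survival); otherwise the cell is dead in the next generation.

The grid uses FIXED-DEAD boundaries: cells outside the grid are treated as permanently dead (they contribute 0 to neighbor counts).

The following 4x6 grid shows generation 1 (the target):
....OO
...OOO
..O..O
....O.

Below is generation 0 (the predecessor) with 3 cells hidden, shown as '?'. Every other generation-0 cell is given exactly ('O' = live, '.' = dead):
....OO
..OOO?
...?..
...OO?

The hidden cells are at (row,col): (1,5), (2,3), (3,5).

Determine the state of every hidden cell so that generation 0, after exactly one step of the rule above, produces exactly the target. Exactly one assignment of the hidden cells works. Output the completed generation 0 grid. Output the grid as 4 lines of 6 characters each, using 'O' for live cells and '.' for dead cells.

Hidden generation-0 cells (in order): (1,5), (2,3), (3,5).
A hidden cell only influences target cells in its own 3x3 neighborhood. Try each of the 2^3 = 8 assignments, step the completed generation 0 forward once under B3/S23, and compare with the target:
  (1,5)=. (2,3)=. (3,5)=. -> step gives (2,5)='.' but target has 'O' -> reject
  (1,5)=. (2,3)=. (3,5)=O -> step reproduces the target at every cell -> ACCEPT
  (1,5)=. (2,3)=O (3,5)=. -> step gives (1,2)='O' but target has '.' -> reject
  (1,5)=. (2,3)=O (3,5)=O -> step gives (1,2)='O' but target has '.' -> reject
  (1,5)=O (2,3)=. (3,5)=. -> step gives (0,4)='.' but target has 'O' -> reject
  (1,5)=O (2,3)=. (3,5)=O -> step gives (0,4)='.' but target has 'O' -> reject
  (1,5)=O (2,3)=O (3,5)=. -> step gives (0,4)='.' but target has 'O' -> reject
  (1,5)=O (2,3)=O (3,5)=O -> step gives (0,4)='.' but target has 'O' -> reject
Unique solution: (1,5)=dead, (2,3)=dead, (3,5)=live.
Check: live-neighbor counts of every cell in the completed generation 0:
012432
011333
013553
001121
Applying B3/S23 to generation 0 with these counts gives:
....OO
...OOO
..O..O
....O.
which matches the target exactly.

Answer: ....OO
..OOO.
......
...OOO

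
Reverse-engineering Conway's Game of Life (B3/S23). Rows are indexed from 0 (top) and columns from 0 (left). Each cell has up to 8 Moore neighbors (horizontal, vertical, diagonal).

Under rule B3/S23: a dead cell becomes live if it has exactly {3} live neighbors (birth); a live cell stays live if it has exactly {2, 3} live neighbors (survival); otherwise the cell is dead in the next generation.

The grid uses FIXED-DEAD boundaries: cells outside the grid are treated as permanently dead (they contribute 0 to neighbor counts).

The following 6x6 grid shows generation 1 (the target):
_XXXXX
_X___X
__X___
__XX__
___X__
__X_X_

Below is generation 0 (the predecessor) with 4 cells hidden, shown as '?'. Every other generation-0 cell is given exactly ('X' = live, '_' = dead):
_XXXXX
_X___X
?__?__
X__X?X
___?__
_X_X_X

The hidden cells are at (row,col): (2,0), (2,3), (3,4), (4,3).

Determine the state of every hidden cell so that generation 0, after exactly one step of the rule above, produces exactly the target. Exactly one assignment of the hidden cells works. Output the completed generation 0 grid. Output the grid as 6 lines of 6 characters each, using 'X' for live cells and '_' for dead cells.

Answer: _XXXXX
_X___X
___X__
X__X_X
___X__
_X_X_X

Derivation:
Hidden generation-0 cells (in order): (2,0), (2,3), (3,4), (4,3).
A hidden cell only influences target cells in its own 3x3 neighborhood. Try each of the 2^4 = 16 assignments, step the completed generation 0 forward once under B3/S23, and compare with the target:
  (2,0)=_ (2,3)=_ (3,4)=_ (4,3)=_ -> step gives (1,3)='X' but target has '_' -> reject
  (2,0)=_ (2,3)=_ (3,4)=_ (4,3)=X -> step gives (1,3)='X' but target has '_' -> reject
  (2,0)=_ (2,3)=_ (3,4)=X (4,3)=_ -> step gives (1,3)='X' but target has '_' -> reject
  (2,0)=_ (2,3)=_ (3,4)=X (4,3)=X -> step gives (1,3)='X' but target has '_' -> reject
  (2,0)=_ (2,3)=X (3,4)=_ (4,3)=_ -> step gives (3,2)='_' but target has 'X' -> reject
  (2,0)=_ (2,3)=X (3,4)=_ (4,3)=X -> step reproduces the target at every cell -> ACCEPT
  (2,0)=_ (2,3)=X (3,4)=X (4,3)=_ -> step gives (2,3)='X' but target has '_' -> reject
  (2,0)=_ (2,3)=X (3,4)=X (4,3)=X -> step gives (2,3)='X' but target has '_' -> reject
  (2,0)=X (2,3)=_ (3,4)=_ (4,3)=_ -> step gives (1,0)='X' but target has '_' -> reject
  (2,0)=X (2,3)=_ (3,4)=_ (4,3)=X -> step gives (1,0)='X' but target has '_' -> reject
  (2,0)=X (2,3)=_ (3,4)=X (4,3)=_ -> step gives (1,0)='X' but target has '_' -> reject
  (2,0)=X (2,3)=_ (3,4)=X (4,3)=X -> step gives (1,0)='X' but target has '_' -> reject
  (2,0)=X (2,3)=X (3,4)=_ (4,3)=_ -> step gives (1,0)='X' but target has '_' -> reject
  (2,0)=X (2,3)=X (3,4)=_ (4,3)=X -> step gives (1,0)='X' but target has '_' -> reject
  (2,0)=X (2,3)=X (3,4)=X (4,3)=_ -> step gives (1,0)='X' but target has '_' -> reject
  (2,0)=X (2,3)=X (3,4)=X (4,3)=X -> step gives (1,0)='X' but target has '_' -> reject
Unique solution: (2,0)=dead, (2,3)=live, (3,4)=dead, (4,3)=live.
Check: live-neighbor counts of every cell in the completed generation 0:
223232
225452
223142
013240
224252
103130
Applying B3/S23 to generation 0 with these counts gives:
_XXXXX
_X___X
__X___
__XX__
___X__
__X_X_
which matches the target exactly.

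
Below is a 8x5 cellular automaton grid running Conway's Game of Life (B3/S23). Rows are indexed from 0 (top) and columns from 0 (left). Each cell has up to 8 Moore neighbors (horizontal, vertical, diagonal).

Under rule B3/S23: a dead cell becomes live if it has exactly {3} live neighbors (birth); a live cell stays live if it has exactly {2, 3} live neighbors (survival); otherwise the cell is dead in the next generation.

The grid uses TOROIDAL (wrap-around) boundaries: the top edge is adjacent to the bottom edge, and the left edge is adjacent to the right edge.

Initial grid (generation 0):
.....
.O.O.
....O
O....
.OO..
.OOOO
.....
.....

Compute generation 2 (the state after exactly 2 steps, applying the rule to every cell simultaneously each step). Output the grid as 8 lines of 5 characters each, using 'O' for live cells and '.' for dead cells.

Simulating step by step:
Generation 0 (given above): 10 live cells
Generation 1: 10 live cells
.....
.....
O...O
OO...
....O
OO.O.
..OO.
.....
Generation 2: 13 live cells
(generation 2 grid is the final answer)

Answer: .....
.....
OO..O
.O...
..O.O
OO.O.
.OOOO
.....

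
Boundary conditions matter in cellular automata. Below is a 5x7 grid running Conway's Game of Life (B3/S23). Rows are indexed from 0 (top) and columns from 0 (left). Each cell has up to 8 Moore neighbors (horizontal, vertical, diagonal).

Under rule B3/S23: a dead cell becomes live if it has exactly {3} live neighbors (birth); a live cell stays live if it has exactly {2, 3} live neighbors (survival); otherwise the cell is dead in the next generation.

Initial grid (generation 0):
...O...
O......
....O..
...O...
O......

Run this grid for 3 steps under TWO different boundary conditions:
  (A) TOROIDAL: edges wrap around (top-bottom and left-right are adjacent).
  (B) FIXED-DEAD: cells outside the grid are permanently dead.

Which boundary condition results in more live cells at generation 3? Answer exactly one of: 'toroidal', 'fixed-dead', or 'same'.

Answer: same

Derivation:
Under TOROIDAL boundary, generation 3:
.......
.......
.......
.......
.......
Population = 0

Under FIXED-DEAD boundary, generation 3:
.......
.......
.......
.......
.......
Population = 0

Comparison: toroidal=0, fixed-dead=0 -> same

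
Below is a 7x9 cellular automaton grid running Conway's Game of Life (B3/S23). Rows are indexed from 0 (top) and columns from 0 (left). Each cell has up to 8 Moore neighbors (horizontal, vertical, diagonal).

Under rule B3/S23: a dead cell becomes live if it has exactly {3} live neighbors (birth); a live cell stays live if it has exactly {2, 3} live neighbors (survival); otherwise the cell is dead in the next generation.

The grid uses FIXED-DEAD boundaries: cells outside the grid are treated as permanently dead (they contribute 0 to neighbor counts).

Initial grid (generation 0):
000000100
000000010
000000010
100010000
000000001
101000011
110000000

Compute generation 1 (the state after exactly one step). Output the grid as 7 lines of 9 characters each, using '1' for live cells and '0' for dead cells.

Answer: 000000000
000000110
000000000
000000000
010000011
100000011
110000000

Derivation:
Simulating step by step:
Generation 0 (given above): 12 live cells
Generation 1: 10 live cells
(generation 1 grid is the final answer)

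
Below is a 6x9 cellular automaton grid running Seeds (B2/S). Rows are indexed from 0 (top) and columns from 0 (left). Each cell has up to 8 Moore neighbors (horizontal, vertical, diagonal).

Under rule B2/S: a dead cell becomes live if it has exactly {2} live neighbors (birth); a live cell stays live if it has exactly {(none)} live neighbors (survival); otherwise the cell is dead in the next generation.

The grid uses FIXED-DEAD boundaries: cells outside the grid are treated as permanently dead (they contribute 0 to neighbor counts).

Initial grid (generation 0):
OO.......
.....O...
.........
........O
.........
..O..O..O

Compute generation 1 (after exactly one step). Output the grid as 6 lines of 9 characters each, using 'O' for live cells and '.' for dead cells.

Answer: .........
OO.......
.........
.........
.......OO
.........

Derivation:
Simulating step by step:
Generation 0 (given above): 7 live cells
Generation 1: 4 live cells
(generation 1 grid is the final answer)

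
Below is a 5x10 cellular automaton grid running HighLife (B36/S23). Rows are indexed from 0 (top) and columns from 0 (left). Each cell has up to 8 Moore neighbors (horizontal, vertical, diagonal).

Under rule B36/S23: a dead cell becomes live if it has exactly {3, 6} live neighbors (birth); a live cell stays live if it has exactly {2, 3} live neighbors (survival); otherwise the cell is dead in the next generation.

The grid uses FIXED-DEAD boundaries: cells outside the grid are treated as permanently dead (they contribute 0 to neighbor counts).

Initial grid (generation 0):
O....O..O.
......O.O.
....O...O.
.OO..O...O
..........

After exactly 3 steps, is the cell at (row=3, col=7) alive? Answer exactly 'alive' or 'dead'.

Answer: alive

Derivation:
Simulating step by step:
Generation 0 (given above): 11 live cells
Generation 1: 8 live cells
.......O..
.....O..OO
.....O.OOO
..........
..........
Generation 2: 6 live cells
........O.
.........O
......OO.O
........O.
..........
Generation 3: 6 live cells
..........
.......O.O
.......O.O
.......OO.
..........

Cell (3,7) at generation 3: 1 -> alive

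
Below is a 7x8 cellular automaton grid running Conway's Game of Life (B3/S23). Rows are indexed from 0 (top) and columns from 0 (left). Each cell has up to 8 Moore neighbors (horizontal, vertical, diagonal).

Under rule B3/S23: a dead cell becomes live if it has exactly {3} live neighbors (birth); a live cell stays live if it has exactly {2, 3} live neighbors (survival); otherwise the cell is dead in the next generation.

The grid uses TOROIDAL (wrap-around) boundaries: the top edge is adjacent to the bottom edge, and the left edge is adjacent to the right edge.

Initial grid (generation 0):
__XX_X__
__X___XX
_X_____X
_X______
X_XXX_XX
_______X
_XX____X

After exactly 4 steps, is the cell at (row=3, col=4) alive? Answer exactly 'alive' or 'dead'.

Answer: alive

Derivation:
Simulating step by step:
Generation 0 (given above): 19 live cells
Generation 1: 27 live cells
X__X___X
XXXX__XX
_XX___XX
_X_X__X_
XXXX__XX
________
XXXX__X_
Generation 2: 15 live cells
____X___
___X____
_____X__
___X_X__
XX_X__XX
______X_
XXXX____
Generation 3: 18 live cells
_X__X___
____X___
________
X_X__X_X
X_X_XXXX
___X__X_
_XXX____
Generation 4: 14 live cells
_X__X___
________
________
X__XXX__
X_X_X___
X_____X_
_X_XX___

Cell (3,4) at generation 4: 1 -> alive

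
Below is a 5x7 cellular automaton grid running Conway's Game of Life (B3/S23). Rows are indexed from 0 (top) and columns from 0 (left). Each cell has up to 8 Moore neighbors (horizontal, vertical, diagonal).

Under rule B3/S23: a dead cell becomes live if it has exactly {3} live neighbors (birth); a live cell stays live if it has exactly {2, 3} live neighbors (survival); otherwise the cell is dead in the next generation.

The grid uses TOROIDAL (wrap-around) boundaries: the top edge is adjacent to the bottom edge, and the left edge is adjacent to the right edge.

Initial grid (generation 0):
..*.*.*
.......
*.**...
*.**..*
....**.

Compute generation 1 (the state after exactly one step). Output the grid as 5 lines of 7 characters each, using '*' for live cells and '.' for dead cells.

Answer: ...**..
.**....
*.**..*
*.*..**
***.*..

Derivation:
Simulating step by step:
Generation 0 (given above): 12 live cells
Generation 1: 16 live cells
(generation 1 grid is the final answer)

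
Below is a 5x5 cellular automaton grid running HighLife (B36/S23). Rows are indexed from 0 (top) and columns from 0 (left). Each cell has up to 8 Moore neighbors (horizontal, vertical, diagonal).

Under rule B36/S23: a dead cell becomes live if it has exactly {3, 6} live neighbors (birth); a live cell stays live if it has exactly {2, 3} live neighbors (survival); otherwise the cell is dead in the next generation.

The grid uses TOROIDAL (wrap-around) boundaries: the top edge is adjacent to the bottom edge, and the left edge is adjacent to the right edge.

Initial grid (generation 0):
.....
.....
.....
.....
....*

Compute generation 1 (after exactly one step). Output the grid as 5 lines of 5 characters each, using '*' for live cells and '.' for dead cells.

Answer: .....
.....
.....
.....
.....

Derivation:
Simulating step by step:
Generation 0 (given above): 1 live cells
Generation 1: 0 live cells
(generation 1 grid is the final answer)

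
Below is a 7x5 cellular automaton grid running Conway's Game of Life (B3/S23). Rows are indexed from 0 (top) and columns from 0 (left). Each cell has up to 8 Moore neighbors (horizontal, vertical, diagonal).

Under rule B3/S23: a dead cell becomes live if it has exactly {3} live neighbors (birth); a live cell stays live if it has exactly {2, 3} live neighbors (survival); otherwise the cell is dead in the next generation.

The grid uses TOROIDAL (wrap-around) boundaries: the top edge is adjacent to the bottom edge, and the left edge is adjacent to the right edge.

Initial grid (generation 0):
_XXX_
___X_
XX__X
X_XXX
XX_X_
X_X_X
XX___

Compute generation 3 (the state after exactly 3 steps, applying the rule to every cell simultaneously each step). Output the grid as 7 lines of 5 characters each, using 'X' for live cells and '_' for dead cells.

Answer: ___X_
XX_X_
_____
_____
_____
_____
XXXX_

Derivation:
Simulating step by step:
Generation 0 (given above): 19 live cells
Generation 1: 8 live cells
XX_XX
___X_
_X___
_____
_____
__XX_
_____
Generation 2: 8 live cells
X_XXX
_X_X_
_____
_____
_____
_____
XX___
Generation 3: 8 live cells
(generation 3 grid is the final answer)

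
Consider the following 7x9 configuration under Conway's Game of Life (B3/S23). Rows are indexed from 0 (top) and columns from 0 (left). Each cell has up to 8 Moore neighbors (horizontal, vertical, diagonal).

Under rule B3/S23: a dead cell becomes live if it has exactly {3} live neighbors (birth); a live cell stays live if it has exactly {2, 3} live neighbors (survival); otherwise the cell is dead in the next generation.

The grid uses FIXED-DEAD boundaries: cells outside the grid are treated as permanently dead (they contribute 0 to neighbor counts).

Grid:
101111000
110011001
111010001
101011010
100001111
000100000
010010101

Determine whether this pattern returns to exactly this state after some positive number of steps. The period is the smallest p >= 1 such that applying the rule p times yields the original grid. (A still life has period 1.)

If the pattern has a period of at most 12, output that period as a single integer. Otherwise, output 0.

Answer: 0

Derivation:
Simulating and comparing each generation to the original:
Gen 0 (original, given above): 30 live cells
Gen 1: 18 live cells, differs from original
Gen 2: 20 live cells, differs from original
Gen 3: 22 live cells, differs from original
Gen 4: 23 live cells, differs from original
Gen 5: 17 live cells, differs from original
Gen 6: 18 live cells, differs from original
Gen 7: 15 live cells, differs from original
Gen 8: 14 live cells, differs from original
Gen 9: 15 live cells, differs from original
Gen 10: 14 live cells, differs from original
Gen 11: 16 live cells, differs from original
Gen 12: 17 live cells, differs from original
No period found within 12 steps.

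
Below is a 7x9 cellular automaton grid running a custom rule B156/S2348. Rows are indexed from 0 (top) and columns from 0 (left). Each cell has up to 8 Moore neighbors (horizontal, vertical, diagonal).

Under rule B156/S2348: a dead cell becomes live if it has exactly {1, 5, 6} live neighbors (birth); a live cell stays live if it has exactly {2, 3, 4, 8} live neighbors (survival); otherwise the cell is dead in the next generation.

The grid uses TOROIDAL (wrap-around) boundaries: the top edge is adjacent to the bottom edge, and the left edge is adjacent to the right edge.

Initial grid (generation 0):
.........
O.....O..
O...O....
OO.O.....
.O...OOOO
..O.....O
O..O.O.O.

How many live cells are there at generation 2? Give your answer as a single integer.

Answer: 26

Derivation:
Simulating step by step:
Generation 0 (given above): 18 live cells
Generation 1: 19 live cells
..OO.....
...OO..O.
O.....OO.
OO.......
OO....OOO
..O...OOO
.........
Generation 2: 26 live cells
.OOO.OOOO
O..OO..O.
O.....OO.
.O.....OO
.O.O..O..
...O..O.O
O...OO...
Population at generation 2: 26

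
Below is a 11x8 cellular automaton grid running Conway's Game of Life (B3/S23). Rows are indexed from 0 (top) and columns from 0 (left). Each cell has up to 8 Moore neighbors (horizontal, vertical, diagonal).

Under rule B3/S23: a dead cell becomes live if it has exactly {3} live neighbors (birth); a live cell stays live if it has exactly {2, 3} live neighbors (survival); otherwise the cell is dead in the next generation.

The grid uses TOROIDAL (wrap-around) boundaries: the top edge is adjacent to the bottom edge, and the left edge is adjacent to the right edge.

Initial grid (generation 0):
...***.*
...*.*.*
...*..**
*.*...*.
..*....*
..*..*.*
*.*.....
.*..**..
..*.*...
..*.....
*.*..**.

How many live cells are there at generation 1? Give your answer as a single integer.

Answer: 49

Derivation:
Simulating step by step:
Generation 0 (given above): 30 live cells
Generation 1: 49 live cells
*.**...*
*.**.*.*
*.****..
****..*.
*.**...*
*.**..**
*.*****.
.**.**..
.**.**..
..*..*..
.**..***
Population at generation 1: 49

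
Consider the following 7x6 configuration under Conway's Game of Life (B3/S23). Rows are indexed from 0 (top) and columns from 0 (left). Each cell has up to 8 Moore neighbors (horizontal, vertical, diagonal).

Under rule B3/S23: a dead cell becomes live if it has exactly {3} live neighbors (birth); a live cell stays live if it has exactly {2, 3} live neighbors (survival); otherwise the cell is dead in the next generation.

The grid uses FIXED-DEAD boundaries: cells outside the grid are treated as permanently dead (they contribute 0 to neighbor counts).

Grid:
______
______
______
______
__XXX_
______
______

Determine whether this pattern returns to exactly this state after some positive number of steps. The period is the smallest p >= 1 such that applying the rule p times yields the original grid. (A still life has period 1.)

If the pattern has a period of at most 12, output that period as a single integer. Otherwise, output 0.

Answer: 2

Derivation:
Simulating and comparing each generation to the original:
Gen 0 (original, given above): 3 live cells
Gen 1: 3 live cells, differs from original
Gen 2: 3 live cells, MATCHES original -> period = 2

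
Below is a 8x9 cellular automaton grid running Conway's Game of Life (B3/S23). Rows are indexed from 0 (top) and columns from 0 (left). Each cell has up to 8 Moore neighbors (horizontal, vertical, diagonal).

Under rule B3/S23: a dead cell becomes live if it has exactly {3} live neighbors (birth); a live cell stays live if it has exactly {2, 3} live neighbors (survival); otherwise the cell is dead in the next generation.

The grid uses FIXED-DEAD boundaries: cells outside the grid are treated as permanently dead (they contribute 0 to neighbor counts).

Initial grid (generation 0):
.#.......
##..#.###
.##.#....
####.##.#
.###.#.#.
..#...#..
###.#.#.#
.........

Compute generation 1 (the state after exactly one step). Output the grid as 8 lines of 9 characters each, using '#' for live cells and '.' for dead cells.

Simulating step by step:
Generation 0 (given above): 30 live cells
Generation 1: 25 live cells
(generation 1 grid is the final answer)

Answer: ##.....#.
#..#.#.#.
....#...#
#....###.
#....#.#.
#...#.#..
.###.#.#.
.#.......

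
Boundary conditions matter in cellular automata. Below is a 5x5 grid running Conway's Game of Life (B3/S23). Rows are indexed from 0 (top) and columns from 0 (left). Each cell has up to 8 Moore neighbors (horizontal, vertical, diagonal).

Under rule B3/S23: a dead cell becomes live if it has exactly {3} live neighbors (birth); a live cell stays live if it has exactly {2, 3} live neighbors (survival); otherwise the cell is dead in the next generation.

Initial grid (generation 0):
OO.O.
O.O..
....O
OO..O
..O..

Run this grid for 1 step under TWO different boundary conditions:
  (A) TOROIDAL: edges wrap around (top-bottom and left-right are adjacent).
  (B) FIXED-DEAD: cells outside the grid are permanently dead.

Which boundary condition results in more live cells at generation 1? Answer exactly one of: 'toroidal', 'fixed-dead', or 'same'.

Answer: toroidal

Derivation:
Under TOROIDAL boundary, generation 1:
O..OO
O.OO.
...OO
OO.OO
..OO.
Population = 14

Under FIXED-DEAD boundary, generation 1:
OOO..
O.OO.
O..O.
.O.O.
.O...
Population = 11

Comparison: toroidal=14, fixed-dead=11 -> toroidal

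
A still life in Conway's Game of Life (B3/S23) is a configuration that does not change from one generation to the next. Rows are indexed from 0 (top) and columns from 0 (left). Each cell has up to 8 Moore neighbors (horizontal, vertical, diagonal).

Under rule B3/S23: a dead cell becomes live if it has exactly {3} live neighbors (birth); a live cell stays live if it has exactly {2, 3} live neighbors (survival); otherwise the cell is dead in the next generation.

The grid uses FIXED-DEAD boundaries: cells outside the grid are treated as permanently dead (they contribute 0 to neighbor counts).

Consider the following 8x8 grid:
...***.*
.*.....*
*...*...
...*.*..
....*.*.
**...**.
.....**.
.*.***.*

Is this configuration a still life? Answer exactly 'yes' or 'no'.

Answer: no

Derivation:
Compute generation 1 and compare to generation 0 (given above):
Generation 1:
....*.*.
...*.**.
....*...
...*.*..
....*.*.
....*..*
***....*
....**..
Cell (0,3) differs: gen0=1 vs gen1=0 -> NOT a still life.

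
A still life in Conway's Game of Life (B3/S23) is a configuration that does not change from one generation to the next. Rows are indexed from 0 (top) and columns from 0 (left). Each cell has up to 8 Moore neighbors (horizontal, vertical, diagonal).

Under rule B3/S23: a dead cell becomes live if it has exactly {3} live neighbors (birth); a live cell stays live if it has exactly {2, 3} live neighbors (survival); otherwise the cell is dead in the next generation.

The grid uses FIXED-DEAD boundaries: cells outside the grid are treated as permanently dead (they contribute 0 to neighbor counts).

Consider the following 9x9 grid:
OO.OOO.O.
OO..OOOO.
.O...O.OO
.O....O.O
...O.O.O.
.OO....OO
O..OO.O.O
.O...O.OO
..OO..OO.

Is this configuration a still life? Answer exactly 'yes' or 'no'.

Compute generation 1 and compare to generation 0 (given above):
Generation 1:
OOOO...O.
...O.....
.OO.O...O
..O.OO..O
.O.......
.OO..O..O
O..OOOO..
.O...O..O
..O...OOO
Cell (0,2) differs: gen0=0 vs gen1=1 -> NOT a still life.

Answer: no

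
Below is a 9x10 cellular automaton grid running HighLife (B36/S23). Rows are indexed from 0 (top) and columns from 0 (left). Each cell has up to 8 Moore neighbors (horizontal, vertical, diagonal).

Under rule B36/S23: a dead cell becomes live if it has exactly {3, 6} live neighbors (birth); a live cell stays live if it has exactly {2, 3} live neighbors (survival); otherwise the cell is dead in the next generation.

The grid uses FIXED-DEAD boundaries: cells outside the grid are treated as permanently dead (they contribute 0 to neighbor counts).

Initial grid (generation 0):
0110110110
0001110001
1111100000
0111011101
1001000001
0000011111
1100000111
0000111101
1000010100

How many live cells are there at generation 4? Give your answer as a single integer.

Answer: 27

Derivation:
Simulating step by step:
Generation 0 (given above): 43 live cells
Generation 1: 32 live cells
0010011010
1010001010
1000000010
0000011010
0101001011
1100001000
0000100000
1100110011
0000110110
Generation 2: 38 live cells
0100011000
0000011011
0100011011
0000011010
1110001011
1110010100
0000100000
0001001111
0000111111
Generation 3: 32 live cells
0000011100
0000100011
0000100100
1010000100
1010000011
1011011110
0111110000
0001000001
0000110001
Generation 4: 27 live cells
0000011110
0000100010
0001000100
0001000100
1110000001
1100011111
0100010110
0000100000
0000100000
Population at generation 4: 27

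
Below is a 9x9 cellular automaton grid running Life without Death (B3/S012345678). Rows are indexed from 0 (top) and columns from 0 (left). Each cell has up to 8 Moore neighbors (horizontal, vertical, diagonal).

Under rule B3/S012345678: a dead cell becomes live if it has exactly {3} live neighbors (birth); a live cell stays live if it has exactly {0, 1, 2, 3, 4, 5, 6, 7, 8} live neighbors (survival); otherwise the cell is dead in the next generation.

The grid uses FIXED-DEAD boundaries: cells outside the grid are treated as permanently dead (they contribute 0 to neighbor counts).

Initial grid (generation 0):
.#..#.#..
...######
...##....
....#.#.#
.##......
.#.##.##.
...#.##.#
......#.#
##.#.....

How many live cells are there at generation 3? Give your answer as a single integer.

Simulating step by step:
Generation 0 (given above): 30 live cells
Generation 1: 41 live cells
.#.##.#..
..#######
...##...#
..#.###.#
.##.#.#..
.#.##.##.
..##.##.#
..#.###.#
##.#.....
Generation 2: 46 live cells
.#.##.#..
..#######
...##...#
.##.###.#
.##.#.#..
.#.##.##.
.###.##.#
..#.###.#
######...
Generation 3: 51 live cells
.#.##.#..
..#######
.#.##...#
.##.###.#
###.#.#..
##.##.##.
.###.##.#
#.#.###.#
#######..
Population at generation 3: 51

Answer: 51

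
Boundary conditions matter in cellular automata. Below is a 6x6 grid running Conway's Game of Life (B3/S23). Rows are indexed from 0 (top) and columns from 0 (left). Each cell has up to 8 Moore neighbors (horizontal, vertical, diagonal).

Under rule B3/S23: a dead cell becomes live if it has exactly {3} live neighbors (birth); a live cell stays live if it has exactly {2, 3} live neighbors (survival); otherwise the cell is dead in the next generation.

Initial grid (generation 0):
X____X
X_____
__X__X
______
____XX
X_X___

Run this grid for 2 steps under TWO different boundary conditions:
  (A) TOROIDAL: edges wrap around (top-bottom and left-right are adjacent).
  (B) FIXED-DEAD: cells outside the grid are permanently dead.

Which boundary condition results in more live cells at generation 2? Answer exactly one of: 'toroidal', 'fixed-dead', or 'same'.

Under TOROIDAL boundary, generation 2:
______
XX___X
X____X
____XX
______
_X__X_
Population = 9

Under FIXED-DEAD boundary, generation 2:
______
______
______
______
______
______
Population = 0

Comparison: toroidal=9, fixed-dead=0 -> toroidal

Answer: toroidal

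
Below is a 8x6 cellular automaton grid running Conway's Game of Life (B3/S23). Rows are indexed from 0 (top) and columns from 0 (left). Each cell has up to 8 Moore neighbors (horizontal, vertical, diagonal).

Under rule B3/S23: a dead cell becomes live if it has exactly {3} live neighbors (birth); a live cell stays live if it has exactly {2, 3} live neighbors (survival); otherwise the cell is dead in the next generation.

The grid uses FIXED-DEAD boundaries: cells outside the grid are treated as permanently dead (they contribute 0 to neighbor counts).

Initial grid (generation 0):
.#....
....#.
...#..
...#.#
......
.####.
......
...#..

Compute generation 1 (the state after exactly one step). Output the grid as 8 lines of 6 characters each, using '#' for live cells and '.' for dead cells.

Answer: ......
......
...#..
....#.
......
..##..
....#.
......

Derivation:
Simulating step by step:
Generation 0 (given above): 10 live cells
Generation 1: 5 live cells
(generation 1 grid is the final answer)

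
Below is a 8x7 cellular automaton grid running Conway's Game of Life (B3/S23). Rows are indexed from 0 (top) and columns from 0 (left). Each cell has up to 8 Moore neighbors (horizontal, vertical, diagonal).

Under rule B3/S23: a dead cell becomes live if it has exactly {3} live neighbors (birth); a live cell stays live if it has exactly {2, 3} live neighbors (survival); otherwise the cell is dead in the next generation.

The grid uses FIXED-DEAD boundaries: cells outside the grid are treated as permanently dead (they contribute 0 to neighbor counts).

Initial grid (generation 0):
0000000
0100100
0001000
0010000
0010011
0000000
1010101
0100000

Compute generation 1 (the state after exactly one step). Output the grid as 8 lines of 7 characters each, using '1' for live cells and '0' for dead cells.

Simulating step by step:
Generation 0 (given above): 12 live cells
Generation 1: 9 live cells
(generation 1 grid is the final answer)

Answer: 0000000
0000000
0011000
0011000
0000000
0101001
0100000
0100000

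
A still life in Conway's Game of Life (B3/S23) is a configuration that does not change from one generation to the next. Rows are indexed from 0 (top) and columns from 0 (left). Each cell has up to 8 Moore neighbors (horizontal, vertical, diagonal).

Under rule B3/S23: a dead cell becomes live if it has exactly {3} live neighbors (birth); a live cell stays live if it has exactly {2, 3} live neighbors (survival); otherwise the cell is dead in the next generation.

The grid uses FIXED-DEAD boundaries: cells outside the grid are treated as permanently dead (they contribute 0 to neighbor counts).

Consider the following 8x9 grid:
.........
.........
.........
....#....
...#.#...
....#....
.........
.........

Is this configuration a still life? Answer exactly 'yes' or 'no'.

Compute generation 1 and compare to generation 0 (given above):
Generation 1:
.........
.........
.........
....#....
...#.#...
....#....
.........
.........
The grids are IDENTICAL -> still life.

Answer: yes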